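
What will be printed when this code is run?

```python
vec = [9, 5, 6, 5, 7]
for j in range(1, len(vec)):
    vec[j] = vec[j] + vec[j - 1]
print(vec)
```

j=1: vec[1] = 5+9 = 14 → [9, 14, 6, 5, 7]
j=2: vec[2] = 6+14 = 20 → [9, 14, 20, 5, 7]
j=3: vec[3] = 5+20 = 25 → [9, 14, 20, 25, 7]
j=4: vec[4] = 7+25 = 32 → [9, 14, 20, 25, 32]

[9, 14, 20, 25, 32]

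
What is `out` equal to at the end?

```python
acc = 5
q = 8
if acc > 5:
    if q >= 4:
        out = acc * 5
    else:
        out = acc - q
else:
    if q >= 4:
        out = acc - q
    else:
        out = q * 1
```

-3

acc=5, q=8
acc > 5 is False; q >= 4 is True
→ out = acc - q = -3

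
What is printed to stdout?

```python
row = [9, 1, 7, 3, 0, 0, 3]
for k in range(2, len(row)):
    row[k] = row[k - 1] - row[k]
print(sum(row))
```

-35

k=2: row[2] = 1-7 = -6 → [9, 1, -6, 3, 0, 0, 3]
k=3: row[3] = (-6)-3 = -9 → [9, 1, -6, -9, 0, 0, 3]
k=4: row[4] = (-9)-0 = -9 → [9, 1, -6, -9, -9, 0, 3]
k=5: row[5] = (-9)-0 = -9 → [9, 1, -6, -9, -9, -9, 3]
k=6: row[6] = (-9)-3 = -12 → [9, 1, -6, -9, -9, -9, -12]
sum = -35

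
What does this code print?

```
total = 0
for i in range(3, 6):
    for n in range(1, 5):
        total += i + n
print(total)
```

78

i=3,n=1: total = 0+4 = 4
i=3,n=2: total = 4+5 = 9
i=3,n=3: total = 9+6 = 15
i=3,n=4: total = 15+7 = 22
i=4,n=1: total = 22+5 = 27
i=4,n=2: total = 27+6 = 33
i=4,n=3: total = 33+7 = 40
i=4,n=4: total = 40+8 = 48
i=5,n=1: total = 48+6 = 54
i=5,n=2: total = 54+7 = 61
i=5,n=3: total = 61+8 = 69
i=5,n=4: total = 69+9 = 78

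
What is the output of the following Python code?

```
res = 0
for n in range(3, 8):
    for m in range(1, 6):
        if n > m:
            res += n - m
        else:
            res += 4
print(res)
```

78

n=3,m=1: 3>1, res = 0+2 = 2
n=3,m=2: 3>2, res = 2+1 = 3
n=3,m=3: not 3>3, res = 3+4 = 7
n=3,m=4: not 3>4, res = 7+4 = 11
n=3,m=5: not 3>5, res = 11+4 = 15
n=4,m=1: 4>1, res = 15+3 = 18
n=4,m=2: 4>2, res = 18+2 = 20
n=4,m=3: 4>3, res = 20+1 = 21
n=4,m=4: not 4>4, res = 21+4 = 25
n=4,m=5: not 4>5, res = 25+4 = 29
n=5,m=1: 5>1, res = 29+4 = 33
n=5,m=2: 5>2, res = 33+3 = 36
n=5,m=3: 5>3, res = 36+2 = 38
n=5,m=4: 5>4, res = 38+1 = 39
n=5,m=5: not 5>5, res = 39+4 = 43
n=6,m=1: 6>1, res = 43+5 = 48
n=6,m=2: 6>2, res = 48+4 = 52
n=6,m=3: 6>3, res = 52+3 = 55
n=6,m=4: 6>4, res = 55+2 = 57
n=6,m=5: 6>5, res = 57+1 = 58
n=7,m=1: 7>1, res = 58+6 = 64
n=7,m=2: 7>2, res = 64+5 = 69
n=7,m=3: 7>3, res = 69+4 = 73
n=7,m=4: 7>4, res = 73+3 = 76
n=7,m=5: 7>5, res = 76+2 = 78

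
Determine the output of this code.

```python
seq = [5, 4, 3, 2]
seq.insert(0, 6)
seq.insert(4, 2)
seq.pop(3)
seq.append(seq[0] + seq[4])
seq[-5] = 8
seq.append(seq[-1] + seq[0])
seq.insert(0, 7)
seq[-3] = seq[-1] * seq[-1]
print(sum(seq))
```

245

insert 6 at 0 → [6, 5, 4, 3, 2]
insert 2 at 4 → [6, 5, 4, 3, 2, 2]
pop(3) removes 3 → [6, 5, 4, 2, 2]
append seq[0]+seq[4] = 6+2 = 8 → [6, 5, 4, 2, 2, 8]
seq[-5] = 8 → [6, 8, 4, 2, 2, 8]
append seq[-1]+seq[0] = 8+6 = 14 → [6, 8, 4, 2, 2, 8, 14]
insert 7 at 0 → [7, 6, 8, 4, 2, 2, 8, 14]
seq[-3] = seq[-1]*seq[-1] = 14*14 = 196 → [7, 6, 8, 4, 2, 196, 8, 14]
sum = 245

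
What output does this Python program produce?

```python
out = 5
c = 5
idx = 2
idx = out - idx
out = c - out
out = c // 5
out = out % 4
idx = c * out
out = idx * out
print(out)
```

5

idx = 5-2 = 3
out = 5-5 = 0
out = 5//5 = 1
out = 1%4 = 1
idx = 5*1 = 5
out = 5*1 = 5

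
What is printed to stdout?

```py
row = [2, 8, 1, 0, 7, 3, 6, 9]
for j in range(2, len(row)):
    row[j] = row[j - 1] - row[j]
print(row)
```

j=2: row[2] = 8-1 = 7 → [2, 8, 7, 0, 7, 3, 6, 9]
j=3: row[3] = 7-0 = 7 → [2, 8, 7, 7, 7, 3, 6, 9]
j=4: row[4] = 7-7 = 0 → [2, 8, 7, 7, 0, 3, 6, 9]
j=5: row[5] = 0-3 = -3 → [2, 8, 7, 7, 0, -3, 6, 9]
j=6: row[6] = (-3)-6 = -9 → [2, 8, 7, 7, 0, -3, -9, 9]
j=7: row[7] = (-9)-9 = -18 → [2, 8, 7, 7, 0, -3, -9, -18]

[2, 8, 7, 7, 0, -3, -9, -18]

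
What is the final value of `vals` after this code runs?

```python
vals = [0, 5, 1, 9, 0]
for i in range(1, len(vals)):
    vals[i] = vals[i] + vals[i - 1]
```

[0, 5, 6, 15, 15]

i=1: vals[1] = 5+0 = 5 → [0, 5, 1, 9, 0]
i=2: vals[2] = 1+5 = 6 → [0, 5, 6, 9, 0]
i=3: vals[3] = 9+6 = 15 → [0, 5, 6, 15, 0]
i=4: vals[4] = 0+15 = 15 → [0, 5, 6, 15, 15]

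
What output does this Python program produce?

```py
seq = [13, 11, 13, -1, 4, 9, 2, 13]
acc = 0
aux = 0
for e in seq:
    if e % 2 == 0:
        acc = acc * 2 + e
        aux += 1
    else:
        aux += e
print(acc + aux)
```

70

e=13: not even; aux=13
e=11: not even; aux=24
e=13: not even; aux=37
e=-1: not even; aux=36
e=4: even, acc = 0*2+4 = 4; aux=37
e=9: not even; aux=46
e=2: even, acc = 4*2+2 = 10; aux=47
e=13: not even; aux=60
acc+aux = 10+60 = 70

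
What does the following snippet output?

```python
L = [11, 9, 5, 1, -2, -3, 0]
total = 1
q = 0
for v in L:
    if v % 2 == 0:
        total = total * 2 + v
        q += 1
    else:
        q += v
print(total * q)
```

0

v=11: not even; q=11
v=9: not even; q=20
v=5: not even; q=25
v=1: not even; q=26
v=-2: even, total = 1*2+(-2) = 0; q=27
v=-3: not even; q=24
v=0: even, total = 0*2+0 = 0; q=25
total*q = 0*25 = 0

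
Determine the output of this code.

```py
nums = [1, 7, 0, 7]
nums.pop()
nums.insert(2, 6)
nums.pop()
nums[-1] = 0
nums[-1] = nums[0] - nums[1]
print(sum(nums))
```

2

pop() removes 7 → [1, 7, 0]
insert 6 at 2 → [1, 7, 6, 0]
pop() removes 0 → [1, 7, 6]
nums[-1] = 0 → [1, 7, 0]
nums[-1] = nums[0]-nums[1] = 1-7 = -6 → [1, 7, -6]
sum = 2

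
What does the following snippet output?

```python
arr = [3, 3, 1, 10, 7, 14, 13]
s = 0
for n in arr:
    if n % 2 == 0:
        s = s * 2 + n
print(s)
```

34

n=3: not even
n=3: not even
n=1: not even
n=10: even, s = 0*2+10 = 10
n=7: not even
n=14: even, s = 10*2+14 = 34
n=13: not even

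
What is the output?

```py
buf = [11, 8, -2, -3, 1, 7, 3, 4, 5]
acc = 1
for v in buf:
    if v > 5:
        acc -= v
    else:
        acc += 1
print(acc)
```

-19

v=11: >5, acc = 1-11 = -10
v=8: >5, acc = (-10)-8 = -18
v=-2: not >5, acc = (-18)+1 = -17
v=-3: not >5, acc = (-17)+1 = -16
v=1: not >5, acc = (-16)+1 = -15
v=7: >5, acc = (-15)-7 = -22
v=3: not >5, acc = (-22)+1 = -21
v=4: not >5, acc = (-21)+1 = -20
v=5: not >5, acc = (-20)+1 = -19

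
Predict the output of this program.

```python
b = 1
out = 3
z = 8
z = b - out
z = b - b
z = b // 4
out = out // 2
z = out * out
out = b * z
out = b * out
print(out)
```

z = 1-3 = -2
z = 1-1 = 0
z = 1//4 = 0
out = 3//2 = 1
z = 1*1 = 1
out = 1*1 = 1
out = 1*1 = 1

1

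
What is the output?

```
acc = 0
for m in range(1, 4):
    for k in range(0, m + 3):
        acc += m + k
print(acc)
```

63

m=1,k=0: acc = 0+1 = 1
m=1,k=1: acc = 1+2 = 3
m=1,k=2: acc = 3+3 = 6
m=1,k=3: acc = 6+4 = 10
m=2,k=0: acc = 10+2 = 12
m=2,k=1: acc = 12+3 = 15
m=2,k=2: acc = 15+4 = 19
m=2,k=3: acc = 19+5 = 24
m=2,k=4: acc = 24+6 = 30
m=3,k=0: acc = 30+3 = 33
m=3,k=1: acc = 33+4 = 37
m=3,k=2: acc = 37+5 = 42
m=3,k=3: acc = 42+6 = 48
m=3,k=4: acc = 48+7 = 55
m=3,k=5: acc = 55+8 = 63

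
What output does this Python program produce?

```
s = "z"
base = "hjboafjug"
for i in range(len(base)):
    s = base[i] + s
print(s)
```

gujfaobjhz

i=0: prepend 'h' → 'hz'
i=1: prepend 'j' → 'jhz'
i=2: prepend 'b' → 'bjhz'
i=3: prepend 'o' → 'objhz'
i=4: prepend 'a' → 'aobjhz'
i=5: prepend 'f' → 'faobjhz'
i=6: prepend 'j' → 'jfaobjhz'
i=7: prepend 'u' → 'ujfaobjhz'
i=8: prepend 'g' → 'gujfaobjhz'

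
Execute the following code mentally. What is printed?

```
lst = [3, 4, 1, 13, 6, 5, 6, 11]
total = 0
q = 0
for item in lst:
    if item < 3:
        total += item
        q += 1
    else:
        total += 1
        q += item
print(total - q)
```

item=3: not <3, total = 0+1 = 1; q=3
item=4: not <3, total = 1+1 = 2; q=7
item=1: <3, total = 2+1 = 3; q=8
item=13: not <3, total = 3+1 = 4; q=21
item=6: not <3, total = 4+1 = 5; q=27
item=5: not <3, total = 5+1 = 6; q=32
item=6: not <3, total = 6+1 = 7; q=38
item=11: not <3, total = 7+1 = 8; q=49
total-q = 8-49 = -41

-41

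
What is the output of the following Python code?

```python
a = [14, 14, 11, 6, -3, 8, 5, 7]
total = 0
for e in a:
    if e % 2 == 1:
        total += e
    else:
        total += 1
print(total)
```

24

e=14: not odd, total = 0+1 = 1
e=14: not odd, total = 1+1 = 2
e=11: odd, total = 2+11 = 13
e=6: not odd, total = 13+1 = 14
e=-3: odd, total = 14+(-3) = 11
e=8: not odd, total = 11+1 = 12
e=5: odd, total = 12+5 = 17
e=7: odd, total = 17+7 = 24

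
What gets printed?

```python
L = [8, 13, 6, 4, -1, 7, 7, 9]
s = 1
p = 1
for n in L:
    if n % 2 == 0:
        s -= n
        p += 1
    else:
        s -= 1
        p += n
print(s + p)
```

n=8: even, s = 1-8 = -7; p=2
n=13: not even, s = (-7)-1 = -8; p=15
n=6: even, s = (-8)-6 = -14; p=16
n=4: even, s = (-14)-4 = -18; p=17
n=-1: not even, s = (-18)-1 = -19; p=16
n=7: not even, s = (-19)-1 = -20; p=23
n=7: not even, s = (-20)-1 = -21; p=30
n=9: not even, s = (-21)-1 = -22; p=39
s+p = (-22)+39 = 17

17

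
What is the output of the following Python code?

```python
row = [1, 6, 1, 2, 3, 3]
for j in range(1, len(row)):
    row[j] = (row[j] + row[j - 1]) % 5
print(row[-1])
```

j=1: row[1] = (6+1)%5 = 2 → [1, 2, 1, 2, 3, 3]
j=2: row[2] = (1+2)%5 = 3 → [1, 2, 3, 2, 3, 3]
j=3: row[3] = (2+3)%5 = 0 → [1, 2, 3, 0, 3, 3]
j=4: row[4] = (3+0)%5 = 3 → [1, 2, 3, 0, 3, 3]
j=5: row[5] = (3+3)%5 = 1 → [1, 2, 3, 0, 3, 1]

1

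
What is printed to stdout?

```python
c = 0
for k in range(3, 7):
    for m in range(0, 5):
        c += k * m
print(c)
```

k=3,m=0: c = 0+0 = 0
k=3,m=1: c = 0+3 = 3
k=3,m=2: c = 3+6 = 9
k=3,m=3: c = 9+9 = 18
k=3,m=4: c = 18+12 = 30
k=4,m=0: c = 30+0 = 30
k=4,m=1: c = 30+4 = 34
k=4,m=2: c = 34+8 = 42
k=4,m=3: c = 42+12 = 54
k=4,m=4: c = 54+16 = 70
k=5,m=0: c = 70+0 = 70
k=5,m=1: c = 70+5 = 75
k=5,m=2: c = 75+10 = 85
k=5,m=3: c = 85+15 = 100
k=5,m=4: c = 100+20 = 120
k=6,m=0: c = 120+0 = 120
k=6,m=1: c = 120+6 = 126
k=6,m=2: c = 126+12 = 138
k=6,m=3: c = 138+18 = 156
k=6,m=4: c = 156+24 = 180

180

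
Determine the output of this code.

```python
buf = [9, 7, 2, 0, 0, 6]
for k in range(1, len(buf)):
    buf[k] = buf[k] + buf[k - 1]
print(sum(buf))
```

103

k=1: buf[1] = 7+9 = 16 → [9, 16, 2, 0, 0, 6]
k=2: buf[2] = 2+16 = 18 → [9, 16, 18, 0, 0, 6]
k=3: buf[3] = 0+18 = 18 → [9, 16, 18, 18, 0, 6]
k=4: buf[4] = 0+18 = 18 → [9, 16, 18, 18, 18, 6]
k=5: buf[5] = 6+18 = 24 → [9, 16, 18, 18, 18, 24]
sum = 103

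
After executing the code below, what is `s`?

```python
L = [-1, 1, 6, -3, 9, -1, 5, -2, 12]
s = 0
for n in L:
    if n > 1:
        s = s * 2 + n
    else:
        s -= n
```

n=-1: not >1, s = 0-(-1) = 1
n=1: not >1, s = 1-1 = 0
n=6: >1, s = 0*2+6 = 6
n=-3: not >1, s = 6-(-3) = 9
n=9: >1, s = 9*2+9 = 27
n=-1: not >1, s = 27-(-1) = 28
n=5: >1, s = 28*2+5 = 61
n=-2: not >1, s = 61-(-2) = 63
n=12: >1, s = 63*2+12 = 138

138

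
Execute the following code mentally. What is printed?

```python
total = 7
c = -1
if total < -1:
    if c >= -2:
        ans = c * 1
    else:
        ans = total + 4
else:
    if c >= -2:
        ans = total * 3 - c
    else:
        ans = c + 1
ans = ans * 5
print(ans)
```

110

total=7, c=-1
total < -1 is False; c >= -2 is True
→ ans = total * 3 - c = 22
ans = 22*5 = 110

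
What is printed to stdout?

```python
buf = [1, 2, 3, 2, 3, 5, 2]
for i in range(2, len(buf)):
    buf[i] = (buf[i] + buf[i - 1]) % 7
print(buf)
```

[1, 2, 5, 0, 3, 1, 3]

i=2: buf[2] = (3+2)%7 = 5 → [1, 2, 5, 2, 3, 5, 2]
i=3: buf[3] = (2+5)%7 = 0 → [1, 2, 5, 0, 3, 5, 2]
i=4: buf[4] = (3+0)%7 = 3 → [1, 2, 5, 0, 3, 5, 2]
i=5: buf[5] = (5+3)%7 = 1 → [1, 2, 5, 0, 3, 1, 2]
i=6: buf[6] = (2+1)%7 = 3 → [1, 2, 5, 0, 3, 1, 3]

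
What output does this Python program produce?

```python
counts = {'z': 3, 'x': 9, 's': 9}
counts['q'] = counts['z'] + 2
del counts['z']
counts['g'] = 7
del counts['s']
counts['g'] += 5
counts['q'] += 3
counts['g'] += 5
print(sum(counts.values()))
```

counts['q'] = counts['z']+2 = 5 → {'z': 3, 'x': 9, 's': 9, 'q': 5}
del 'z' → {'x': 9, 's': 9, 'q': 5}
counts['g'] = 7 → {'x': 9, 's': 9, 'q': 5, 'g': 7}
del 's' → {'x': 9, 'q': 5, 'g': 7}
counts['g'] = 7+5 = 12 → {'x': 9, 'q': 5, 'g': 12}
counts['q'] = 5+3 = 8 → {'x': 9, 'q': 8, 'g': 12}
counts['g'] = 12+5 = 17 → {'x': 9, 'q': 8, 'g': 17}
sum of values = 34

34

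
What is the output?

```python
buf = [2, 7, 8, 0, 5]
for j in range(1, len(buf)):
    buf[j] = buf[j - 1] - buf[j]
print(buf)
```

j=1: buf[1] = 2-7 = -5 → [2, -5, 8, 0, 5]
j=2: buf[2] = (-5)-8 = -13 → [2, -5, -13, 0, 5]
j=3: buf[3] = (-13)-0 = -13 → [2, -5, -13, -13, 5]
j=4: buf[4] = (-13)-5 = -18 → [2, -5, -13, -13, -18]

[2, -5, -13, -13, -18]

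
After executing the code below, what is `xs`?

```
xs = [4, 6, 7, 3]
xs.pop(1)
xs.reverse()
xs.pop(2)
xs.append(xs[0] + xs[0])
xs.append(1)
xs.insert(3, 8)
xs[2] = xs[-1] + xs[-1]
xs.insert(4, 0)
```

[3, 7, 2, 8, 0, 1]

pop(1) removes 6 → [4, 7, 3]
reverse → [3, 7, 4]
pop(2) removes 4 → [3, 7]
append xs[0]+xs[0] = 3+3 = 6 → [3, 7, 6]
append 1 → [3, 7, 6, 1]
insert 8 at 3 → [3, 7, 6, 8, 1]
xs[2] = xs[-1]+xs[-1] = 1+1 = 2 → [3, 7, 2, 8, 1]
insert 0 at 4 → [3, 7, 2, 8, 0, 1]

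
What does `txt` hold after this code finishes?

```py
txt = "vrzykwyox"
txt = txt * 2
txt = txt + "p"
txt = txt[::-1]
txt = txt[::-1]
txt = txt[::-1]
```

repeat ×2 → 'vrzykwyoxvrzykwyox'
+ 'p' → 'vrzykwyoxvrzykwyoxp'
reverse → 'pxoywkyzrvxoywkyzrv'
reverse → 'vrzykwyoxvrzykwyoxp'
reverse → 'pxoywkyzrvxoywkyzrv'

'pxoywkyzrvxoywkyzrv'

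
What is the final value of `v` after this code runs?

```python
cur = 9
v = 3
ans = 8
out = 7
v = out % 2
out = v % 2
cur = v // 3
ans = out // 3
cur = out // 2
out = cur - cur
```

v = 7%2 = 1
out = 1%2 = 1
cur = 1//3 = 0
ans = 1//3 = 0
cur = 1//2 = 0
out = 0-0 = 0

1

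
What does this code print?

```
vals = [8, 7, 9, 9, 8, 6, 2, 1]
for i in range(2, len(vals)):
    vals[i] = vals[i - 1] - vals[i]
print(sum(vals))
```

i=2: vals[2] = 7-9 = -2 → [8, 7, -2, 9, 8, 6, 2, 1]
i=3: vals[3] = (-2)-9 = -11 → [8, 7, -2, -11, 8, 6, 2, 1]
i=4: vals[4] = (-11)-8 = -19 → [8, 7, -2, -11, -19, 6, 2, 1]
i=5: vals[5] = (-19)-6 = -25 → [8, 7, -2, -11, -19, -25, 2, 1]
i=6: vals[6] = (-25)-2 = -27 → [8, 7, -2, -11, -19, -25, -27, 1]
i=7: vals[7] = (-27)-1 = -28 → [8, 7, -2, -11, -19, -25, -27, -28]
sum = -97

-97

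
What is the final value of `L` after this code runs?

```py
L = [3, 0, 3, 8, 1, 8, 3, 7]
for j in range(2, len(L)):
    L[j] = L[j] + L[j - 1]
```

j=2: L[2] = 3+0 = 3 → [3, 0, 3, 8, 1, 8, 3, 7]
j=3: L[3] = 8+3 = 11 → [3, 0, 3, 11, 1, 8, 3, 7]
j=4: L[4] = 1+11 = 12 → [3, 0, 3, 11, 12, 8, 3, 7]
j=5: L[5] = 8+12 = 20 → [3, 0, 3, 11, 12, 20, 3, 7]
j=6: L[6] = 3+20 = 23 → [3, 0, 3, 11, 12, 20, 23, 7]
j=7: L[7] = 7+23 = 30 → [3, 0, 3, 11, 12, 20, 23, 30]

[3, 0, 3, 11, 12, 20, 23, 30]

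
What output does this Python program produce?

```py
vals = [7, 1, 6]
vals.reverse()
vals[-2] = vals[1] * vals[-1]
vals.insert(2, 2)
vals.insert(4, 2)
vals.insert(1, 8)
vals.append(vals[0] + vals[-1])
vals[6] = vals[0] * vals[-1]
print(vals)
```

reverse → [6, 1, 7]
vals[-2] = vals[1]*vals[-1] = 1*7 = 7 → [6, 7, 7]
insert 2 at 2 → [6, 7, 2, 7]
insert 2 at 4 → [6, 7, 2, 7, 2]
insert 8 at 1 → [6, 8, 7, 2, 7, 2]
append vals[0]+vals[-1] = 6+2 = 8 → [6, 8, 7, 2, 7, 2, 8]
vals[6] = vals[0]*vals[-1] = 6*8 = 48 → [6, 8, 7, 2, 7, 2, 48]

[6, 8, 7, 2, 7, 2, 48]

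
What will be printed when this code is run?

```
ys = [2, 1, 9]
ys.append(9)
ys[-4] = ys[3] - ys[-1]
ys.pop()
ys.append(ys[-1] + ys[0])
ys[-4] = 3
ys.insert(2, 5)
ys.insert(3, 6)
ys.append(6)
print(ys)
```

append 9 → [2, 1, 9, 9]
ys[-4] = ys[3]-ys[-1] = 9-9 = 0 → [0, 1, 9, 9]
pop() removes 9 → [0, 1, 9]
append ys[-1]+ys[0] = 9+0 = 9 → [0, 1, 9, 9]
ys[-4] = 3 → [3, 1, 9, 9]
insert 5 at 2 → [3, 1, 5, 9, 9]
insert 6 at 3 → [3, 1, 5, 6, 9, 9]
append 6 → [3, 1, 5, 6, 9, 9, 6]

[3, 1, 5, 6, 9, 9, 6]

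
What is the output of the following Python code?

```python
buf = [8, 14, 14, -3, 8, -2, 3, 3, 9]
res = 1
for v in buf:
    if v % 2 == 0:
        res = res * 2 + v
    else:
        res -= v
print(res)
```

339

v=8: even, res = 1*2+8 = 10
v=14: even, res = 10*2+14 = 34
v=14: even, res = 34*2+14 = 82
v=-3: not even, res = 82-(-3) = 85
v=8: even, res = 85*2+8 = 178
v=-2: even, res = 178*2+(-2) = 354
v=3: not even, res = 354-3 = 351
v=3: not even, res = 351-3 = 348
v=9: not even, res = 348-9 = 339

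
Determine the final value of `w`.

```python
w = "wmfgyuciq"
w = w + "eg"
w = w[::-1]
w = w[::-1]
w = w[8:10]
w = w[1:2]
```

'e'

+ 'eg' → 'wmfgyuciqeg'
reverse → 'geqicuygfmw'
reverse → 'wmfgyuciqeg'
slice [8:10] → 'qe'
slice [1:2] → 'e'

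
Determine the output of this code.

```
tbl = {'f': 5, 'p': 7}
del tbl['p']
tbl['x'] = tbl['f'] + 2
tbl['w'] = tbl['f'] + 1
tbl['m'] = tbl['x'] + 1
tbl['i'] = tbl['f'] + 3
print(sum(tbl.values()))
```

34

del 'p' → {'f': 5}
tbl['x'] = tbl['f']+2 = 7 → {'f': 5, 'x': 7}
tbl['w'] = tbl['f']+1 = 6 → {'f': 5, 'x': 7, 'w': 6}
tbl['m'] = tbl['x']+1 = 8 → {'f': 5, 'x': 7, 'w': 6, 'm': 8}
tbl['i'] = tbl['f']+3 = 8 → {'f': 5, 'x': 7, 'w': 6, 'm': 8, 'i': 8}
sum of values = 34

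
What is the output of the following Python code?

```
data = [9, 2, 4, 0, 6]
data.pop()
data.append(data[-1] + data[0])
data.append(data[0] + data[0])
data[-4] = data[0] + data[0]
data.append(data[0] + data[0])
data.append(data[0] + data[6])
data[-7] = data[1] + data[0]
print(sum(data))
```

pop() removes 6 → [9, 2, 4, 0]
append data[-1]+data[0] = 0+9 = 9 → [9, 2, 4, 0, 9]
append data[0]+data[0] = 9+9 = 18 → [9, 2, 4, 0, 9, 18]
data[-4] = data[0]+data[0] = 9+9 = 18 → [9, 2, 18, 0, 9, 18]
append data[0]+data[0] = 9+9 = 18 → [9, 2, 18, 0, 9, 18, 18]
append data[0]+data[6] = 9+18 = 27 → [9, 2, 18, 0, 9, 18, 18, 27]
data[-7] = data[1]+data[0] = 2+9 = 11 → [9, 11, 18, 0, 9, 18, 18, 27]
sum = 110

110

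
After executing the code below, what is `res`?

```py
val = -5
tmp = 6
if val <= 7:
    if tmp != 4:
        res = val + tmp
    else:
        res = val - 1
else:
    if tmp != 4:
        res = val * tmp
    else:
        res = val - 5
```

1

val=-5, tmp=6
val <= 7 is True; tmp != 4 is True
→ res = val + tmp = 1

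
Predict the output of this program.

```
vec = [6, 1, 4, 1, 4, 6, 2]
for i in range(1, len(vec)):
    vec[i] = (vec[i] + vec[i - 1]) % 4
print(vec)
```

[6, 3, 3, 0, 0, 2, 0]

i=1: vec[1] = (1+6)%4 = 3 → [6, 3, 4, 1, 4, 6, 2]
i=2: vec[2] = (4+3)%4 = 3 → [6, 3, 3, 1, 4, 6, 2]
i=3: vec[3] = (1+3)%4 = 0 → [6, 3, 3, 0, 4, 6, 2]
i=4: vec[4] = (4+0)%4 = 0 → [6, 3, 3, 0, 0, 6, 2]
i=5: vec[5] = (6+0)%4 = 2 → [6, 3, 3, 0, 0, 2, 2]
i=6: vec[6] = (2+2)%4 = 0 → [6, 3, 3, 0, 0, 2, 0]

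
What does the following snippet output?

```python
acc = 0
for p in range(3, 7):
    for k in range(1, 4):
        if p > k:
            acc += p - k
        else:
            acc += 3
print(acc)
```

p=3,k=1: 3>1, acc = 0+2 = 2
p=3,k=2: 3>2, acc = 2+1 = 3
p=3,k=3: not 3>3, acc = 3+3 = 6
p=4,k=1: 4>1, acc = 6+3 = 9
p=4,k=2: 4>2, acc = 9+2 = 11
p=4,k=3: 4>3, acc = 11+1 = 12
p=5,k=1: 5>1, acc = 12+4 = 16
p=5,k=2: 5>2, acc = 16+3 = 19
p=5,k=3: 5>3, acc = 19+2 = 21
p=6,k=1: 6>1, acc = 21+5 = 26
p=6,k=2: 6>2, acc = 26+4 = 30
p=6,k=3: 6>3, acc = 30+3 = 33

33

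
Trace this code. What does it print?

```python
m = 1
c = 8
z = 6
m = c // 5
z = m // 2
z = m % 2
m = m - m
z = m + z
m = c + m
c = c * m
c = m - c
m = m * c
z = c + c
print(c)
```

-56

m = 8//5 = 1
z = 1//2 = 0
z = 1%2 = 1
m = 1-1 = 0
z = 0+1 = 1
m = 8+0 = 8
c = 8*8 = 64
c = 8-64 = -56
m = 8*(-56) = -448
z = (-56)+(-56) = -112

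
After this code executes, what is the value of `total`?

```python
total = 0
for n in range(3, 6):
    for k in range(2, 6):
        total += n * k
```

168

n=3,k=2: total = 0+6 = 6
n=3,k=3: total = 6+9 = 15
n=3,k=4: total = 15+12 = 27
n=3,k=5: total = 27+15 = 42
n=4,k=2: total = 42+8 = 50
n=4,k=3: total = 50+12 = 62
n=4,k=4: total = 62+16 = 78
n=4,k=5: total = 78+20 = 98
n=5,k=2: total = 98+10 = 108
n=5,k=3: total = 108+15 = 123
n=5,k=4: total = 123+20 = 143
n=5,k=5: total = 143+25 = 168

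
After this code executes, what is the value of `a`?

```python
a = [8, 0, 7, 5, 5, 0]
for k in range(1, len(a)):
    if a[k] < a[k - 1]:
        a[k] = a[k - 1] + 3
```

k=1: 0<8, a[1] = 8+3 = 11 → [8, 11, 7, 5, 5, 0]
k=2: 7<11, a[2] = 11+3 = 14 → [8, 11, 14, 5, 5, 0]
k=3: 5<14, a[3] = 14+3 = 17 → [8, 11, 14, 17, 5, 0]
k=4: 5<17, a[4] = 17+3 = 20 → [8, 11, 14, 17, 20, 0]
k=5: 0<20, a[5] = 20+3 = 23 → [8, 11, 14, 17, 20, 23]

[8, 11, 14, 17, 20, 23]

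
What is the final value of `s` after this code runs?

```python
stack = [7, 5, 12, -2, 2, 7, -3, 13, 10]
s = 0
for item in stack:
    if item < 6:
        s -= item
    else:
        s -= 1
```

-7

item=7: not <6, s = 0-1 = -1
item=5: <6, s = (-1)-5 = -6
item=12: not <6, s = (-6)-1 = -7
item=-2: <6, s = (-7)-(-2) = -5
item=2: <6, s = (-5)-2 = -7
item=7: not <6, s = (-7)-1 = -8
item=-3: <6, s = (-8)-(-3) = -5
item=13: not <6, s = (-5)-1 = -6
item=10: not <6, s = (-6)-1 = -7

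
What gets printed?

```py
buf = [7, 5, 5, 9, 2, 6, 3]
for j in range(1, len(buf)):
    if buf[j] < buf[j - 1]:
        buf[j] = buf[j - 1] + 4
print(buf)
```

[7, 11, 15, 19, 23, 27, 31]

j=1: 5<7, buf[1] = 7+4 = 11 → [7, 11, 5, 9, 2, 6, 3]
j=2: 5<11, buf[2] = 11+4 = 15 → [7, 11, 15, 9, 2, 6, 3]
j=3: 9<15, buf[3] = 15+4 = 19 → [7, 11, 15, 19, 2, 6, 3]
j=4: 2<19, buf[4] = 19+4 = 23 → [7, 11, 15, 19, 23, 6, 3]
j=5: 6<23, buf[5] = 23+4 = 27 → [7, 11, 15, 19, 23, 27, 3]
j=6: 3<27, buf[6] = 27+4 = 31 → [7, 11, 15, 19, 23, 27, 31]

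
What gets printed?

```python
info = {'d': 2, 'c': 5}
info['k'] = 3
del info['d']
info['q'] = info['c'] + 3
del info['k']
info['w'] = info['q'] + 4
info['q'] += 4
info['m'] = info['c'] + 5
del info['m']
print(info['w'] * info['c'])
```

info['k'] = 3 → {'d': 2, 'c': 5, 'k': 3}
del 'd' → {'c': 5, 'k': 3}
info['q'] = info['c']+3 = 8 → {'c': 5, 'k': 3, 'q': 8}
del 'k' → {'c': 5, 'q': 8}
info['w'] = info['q']+4 = 12 → {'c': 5, 'q': 8, 'w': 12}
info['q'] = 8+4 = 12 → {'c': 5, 'q': 12, 'w': 12}
info['m'] = info['c']+5 = 10 → {'c': 5, 'q': 12, 'w': 12, 'm': 10}
del 'm' → {'c': 5, 'q': 12, 'w': 12}
info['w']*info['c'] = 12*5 = 60

60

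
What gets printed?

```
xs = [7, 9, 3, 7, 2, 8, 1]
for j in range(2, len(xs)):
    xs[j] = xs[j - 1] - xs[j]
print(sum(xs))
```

j=2: xs[2] = 9-3 = 6 → [7, 9, 6, 7, 2, 8, 1]
j=3: xs[3] = 6-7 = -1 → [7, 9, 6, -1, 2, 8, 1]
j=4: xs[4] = (-1)-2 = -3 → [7, 9, 6, -1, -3, 8, 1]
j=5: xs[5] = (-3)-8 = -11 → [7, 9, 6, -1, -3, -11, 1]
j=6: xs[6] = (-11)-1 = -12 → [7, 9, 6, -1, -3, -11, -12]
sum = -5

-5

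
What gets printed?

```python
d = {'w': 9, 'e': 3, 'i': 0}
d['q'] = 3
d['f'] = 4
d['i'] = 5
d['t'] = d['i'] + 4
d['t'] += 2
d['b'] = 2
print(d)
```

d['q'] = 3 → {'w': 9, 'e': 3, 'i': 0, 'q': 3}
d['f'] = 4 → {'w': 9, 'e': 3, 'i': 0, 'q': 3, 'f': 4}
d['i'] = 5 → {'w': 9, 'e': 3, 'i': 5, 'q': 3, 'f': 4}
d['t'] = d['i']+4 = 9 → {'w': 9, 'e': 3, 'i': 5, 'q': 3, 'f': 4, 't': 9}
d['t'] = 9+2 = 11 → {'w': 9, 'e': 3, 'i': 5, 'q': 3, 'f': 4, 't': 11}
d['b'] = 2 → {'w': 9, 'e': 3, 'i': 5, 'q': 3, 'f': 4, 't': 11, 'b': 2}

{'w': 9, 'e': 3, 'i': 5, 'q': 3, 'f': 4, 't': 11, 'b': 2}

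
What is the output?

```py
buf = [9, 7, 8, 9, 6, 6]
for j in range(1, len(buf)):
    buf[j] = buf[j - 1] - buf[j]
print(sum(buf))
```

j=1: buf[1] = 9-7 = 2 → [9, 2, 8, 9, 6, 6]
j=2: buf[2] = 2-8 = -6 → [9, 2, -6, 9, 6, 6]
j=3: buf[3] = (-6)-9 = -15 → [9, 2, -6, -15, 6, 6]
j=4: buf[4] = (-15)-6 = -21 → [9, 2, -6, -15, -21, 6]
j=5: buf[5] = (-21)-6 = -27 → [9, 2, -6, -15, -21, -27]
sum = -58

-58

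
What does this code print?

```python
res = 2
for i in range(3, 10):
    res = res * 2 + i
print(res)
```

i=3: res = 2*2+3 = 7
i=4: res = 7*2+4 = 18
i=5: res = 18*2+5 = 41
i=6: res = 41*2+6 = 88
i=7: res = 88*2+7 = 183
i=8: res = 183*2+8 = 374
i=9: res = 374*2+9 = 757

757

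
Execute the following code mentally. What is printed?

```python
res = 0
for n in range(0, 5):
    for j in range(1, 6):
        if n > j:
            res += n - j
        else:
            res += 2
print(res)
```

n=0,j=1: not 0>1, res = 0+2 = 2
n=0,j=2: not 0>2, res = 2+2 = 4
n=0,j=3: not 0>3, res = 4+2 = 6
n=0,j=4: not 0>4, res = 6+2 = 8
n=0,j=5: not 0>5, res = 8+2 = 10
n=1,j=1: not 1>1, res = 10+2 = 12
n=1,j=2: not 1>2, res = 12+2 = 14
n=1,j=3: not 1>3, res = 14+2 = 16
n=1,j=4: not 1>4, res = 16+2 = 18
n=1,j=5: not 1>5, res = 18+2 = 20
n=2,j=1: 2>1, res = 20+1 = 21
n=2,j=2: not 2>2, res = 21+2 = 23
n=2,j=3: not 2>3, res = 23+2 = 25
n=2,j=4: not 2>4, res = 25+2 = 27
n=2,j=5: not 2>5, res = 27+2 = 29
n=3,j=1: 3>1, res = 29+2 = 31
n=3,j=2: 3>2, res = 31+1 = 32
n=3,j=3: not 3>3, res = 32+2 = 34
n=3,j=4: not 3>4, res = 34+2 = 36
n=3,j=5: not 3>5, res = 36+2 = 38
n=4,j=1: 4>1, res = 38+3 = 41
n=4,j=2: 4>2, res = 41+2 = 43
n=4,j=3: 4>3, res = 43+1 = 44
n=4,j=4: not 4>4, res = 44+2 = 46
n=4,j=5: not 4>5, res = 46+2 = 48

48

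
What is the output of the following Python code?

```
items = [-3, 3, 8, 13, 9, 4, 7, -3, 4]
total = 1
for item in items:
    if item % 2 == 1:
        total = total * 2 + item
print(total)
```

167

item=-3: odd, total = 1*2+(-3) = -1
item=3: odd, total = (-1)*2+3 = 1
item=8: not odd
item=13: odd, total = 1*2+13 = 15
item=9: odd, total = 15*2+9 = 39
item=4: not odd
item=7: odd, total = 39*2+7 = 85
item=-3: odd, total = 85*2+(-3) = 167
item=4: not odd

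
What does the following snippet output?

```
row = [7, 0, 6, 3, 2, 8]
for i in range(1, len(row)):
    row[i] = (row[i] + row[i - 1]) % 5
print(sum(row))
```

i=1: row[1] = (0+7)%5 = 2 → [7, 2, 6, 3, 2, 8]
i=2: row[2] = (6+2)%5 = 3 → [7, 2, 3, 3, 2, 8]
i=3: row[3] = (3+3)%5 = 1 → [7, 2, 3, 1, 2, 8]
i=4: row[4] = (2+1)%5 = 3 → [7, 2, 3, 1, 3, 8]
i=5: row[5] = (8+3)%5 = 1 → [7, 2, 3, 1, 3, 1]
sum = 17

17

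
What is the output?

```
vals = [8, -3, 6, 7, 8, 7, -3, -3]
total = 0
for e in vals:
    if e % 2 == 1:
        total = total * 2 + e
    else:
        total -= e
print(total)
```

e=8: not odd, total = 0-8 = -8
e=-3: odd, total = (-8)*2+(-3) = -19
e=6: not odd, total = (-19)-6 = -25
e=7: odd, total = (-25)*2+7 = -43
e=8: not odd, total = (-43)-8 = -51
e=7: odd, total = (-51)*2+7 = -95
e=-3: odd, total = (-95)*2+(-3) = -193
e=-3: odd, total = (-193)*2+(-3) = -389

-389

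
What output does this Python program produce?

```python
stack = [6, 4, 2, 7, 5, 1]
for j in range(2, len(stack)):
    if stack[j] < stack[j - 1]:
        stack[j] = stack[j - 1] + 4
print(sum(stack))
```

66

j=2: 2<4, stack[2] = 4+4 = 8 → [6, 4, 8, 7, 5, 1]
j=3: 7<8, stack[3] = 8+4 = 12 → [6, 4, 8, 12, 5, 1]
j=4: 5<12, stack[4] = 12+4 = 16 → [6, 4, 8, 12, 16, 1]
j=5: 1<16, stack[5] = 16+4 = 20 → [6, 4, 8, 12, 16, 20]
sum = 66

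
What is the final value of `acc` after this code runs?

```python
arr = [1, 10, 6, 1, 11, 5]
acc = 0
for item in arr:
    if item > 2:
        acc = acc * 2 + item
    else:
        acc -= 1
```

item=1: not >2, acc = 0-1 = -1
item=10: >2, acc = (-1)*2+10 = 8
item=6: >2, acc = 8*2+6 = 22
item=1: not >2, acc = 22-1 = 21
item=11: >2, acc = 21*2+11 = 53
item=5: >2, acc = 53*2+5 = 111

111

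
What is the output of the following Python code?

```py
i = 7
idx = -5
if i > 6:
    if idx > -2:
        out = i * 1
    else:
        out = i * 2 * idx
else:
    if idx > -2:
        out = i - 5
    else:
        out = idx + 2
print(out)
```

-70

i=7, idx=-5
i > 6 is True; idx > -2 is False
→ out = i * 2 * idx = -70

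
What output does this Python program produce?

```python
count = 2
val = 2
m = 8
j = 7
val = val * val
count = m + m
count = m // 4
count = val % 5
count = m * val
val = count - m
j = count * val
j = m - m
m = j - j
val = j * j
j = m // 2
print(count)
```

val = 2*2 = 4
count = 8+8 = 16
count = 8//4 = 2
count = 4%5 = 4
count = 8*4 = 32
val = 32-8 = 24
j = 32*24 = 768
j = 8-8 = 0
m = 0-0 = 0
val = 0*0 = 0
j = 0//2 = 0

32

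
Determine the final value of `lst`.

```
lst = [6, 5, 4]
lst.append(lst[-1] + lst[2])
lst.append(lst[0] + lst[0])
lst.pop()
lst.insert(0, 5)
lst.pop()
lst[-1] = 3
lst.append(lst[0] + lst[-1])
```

[5, 6, 5, 3, 8]

append lst[-1]+lst[2] = 4+4 = 8 → [6, 5, 4, 8]
append lst[0]+lst[0] = 6+6 = 12 → [6, 5, 4, 8, 12]
pop() removes 12 → [6, 5, 4, 8]
insert 5 at 0 → [5, 6, 5, 4, 8]
pop() removes 8 → [5, 6, 5, 4]
lst[-1] = 3 → [5, 6, 5, 3]
append lst[0]+lst[-1] = 5+3 = 8 → [5, 6, 5, 3, 8]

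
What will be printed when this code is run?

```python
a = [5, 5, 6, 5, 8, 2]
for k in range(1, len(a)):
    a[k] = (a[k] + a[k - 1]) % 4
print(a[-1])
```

k=1: a[1] = (5+5)%4 = 2 → [5, 2, 6, 5, 8, 2]
k=2: a[2] = (6+2)%4 = 0 → [5, 2, 0, 5, 8, 2]
k=3: a[3] = (5+0)%4 = 1 → [5, 2, 0, 1, 8, 2]
k=4: a[4] = (8+1)%4 = 1 → [5, 2, 0, 1, 1, 2]
k=5: a[5] = (2+1)%4 = 3 → [5, 2, 0, 1, 1, 3]

3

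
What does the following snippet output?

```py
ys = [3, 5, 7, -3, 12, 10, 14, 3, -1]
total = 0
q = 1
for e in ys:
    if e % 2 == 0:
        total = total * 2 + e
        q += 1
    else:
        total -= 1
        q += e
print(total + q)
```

66

e=3: not even, total = 0-1 = -1; q=4
e=5: not even, total = (-1)-1 = -2; q=9
e=7: not even, total = (-2)-1 = -3; q=16
e=-3: not even, total = (-3)-1 = -4; q=13
e=12: even, total = (-4)*2+12 = 4; q=14
e=10: even, total = 4*2+10 = 18; q=15
e=14: even, total = 18*2+14 = 50; q=16
e=3: not even, total = 50-1 = 49; q=19
e=-1: not even, total = 49-1 = 48; q=18
total+q = 48+18 = 66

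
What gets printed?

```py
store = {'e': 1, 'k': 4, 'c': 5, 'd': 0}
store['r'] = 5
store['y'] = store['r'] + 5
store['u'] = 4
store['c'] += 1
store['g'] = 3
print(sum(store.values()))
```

33

store['r'] = 5 → {'e': 1, 'k': 4, 'c': 5, 'd': 0, 'r': 5}
store['y'] = store['r']+5 = 10 → {'e': 1, 'k': 4, 'c': 5, 'd': 0, 'r': 5, 'y': 10}
store['u'] = 4 → {'e': 1, 'k': 4, 'c': 5, 'd': 0, 'r': 5, 'y': 10, 'u': 4}
store['c'] = 5+1 = 6 → {'e': 1, 'k': 4, 'c': 6, 'd': 0, 'r': 5, 'y': 10, 'u': 4}
store['g'] = 3 → {'e': 1, 'k': 4, 'c': 6, 'd': 0, 'r': 5, 'y': 10, 'u': 4, 'g': 3}
sum of values = 33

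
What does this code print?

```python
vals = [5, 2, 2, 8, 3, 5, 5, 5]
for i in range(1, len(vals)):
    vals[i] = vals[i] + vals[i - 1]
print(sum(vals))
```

148

i=1: vals[1] = 2+5 = 7 → [5, 7, 2, 8, 3, 5, 5, 5]
i=2: vals[2] = 2+7 = 9 → [5, 7, 9, 8, 3, 5, 5, 5]
i=3: vals[3] = 8+9 = 17 → [5, 7, 9, 17, 3, 5, 5, 5]
i=4: vals[4] = 3+17 = 20 → [5, 7, 9, 17, 20, 5, 5, 5]
i=5: vals[5] = 5+20 = 25 → [5, 7, 9, 17, 20, 25, 5, 5]
i=6: vals[6] = 5+25 = 30 → [5, 7, 9, 17, 20, 25, 30, 5]
i=7: vals[7] = 5+30 = 35 → [5, 7, 9, 17, 20, 25, 30, 35]
sum = 148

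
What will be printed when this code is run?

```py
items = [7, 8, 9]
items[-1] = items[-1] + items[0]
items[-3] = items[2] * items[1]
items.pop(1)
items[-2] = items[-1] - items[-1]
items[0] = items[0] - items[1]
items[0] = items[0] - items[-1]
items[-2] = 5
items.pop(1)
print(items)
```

[5]

items[-1] = items[-1]+items[0] = 9+7 = 16 → [7, 8, 16]
items[-3] = items[2]*items[1] = 16*8 = 128 → [128, 8, 16]
pop(1) removes 8 → [128, 16]
items[-2] = items[-1]-items[-1] = 16-16 = 0 → [0, 16]
items[0] = items[0]-items[1] = 0-16 = -16 → [-16, 16]
items[0] = items[0]-items[-1] = (-16)-16 = -32 → [-32, 16]
items[-2] = 5 → [5, 16]
pop(1) removes 16 → [5]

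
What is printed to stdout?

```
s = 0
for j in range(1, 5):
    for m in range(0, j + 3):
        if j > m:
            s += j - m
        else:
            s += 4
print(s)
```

68

j=1,m=0: 1>0, s = 0+1 = 1
j=1,m=1: not 1>1, s = 1+4 = 5
j=1,m=2: not 1>2, s = 5+4 = 9
j=1,m=3: not 1>3, s = 9+4 = 13
j=2,m=0: 2>0, s = 13+2 = 15
j=2,m=1: 2>1, s = 15+1 = 16
j=2,m=2: not 2>2, s = 16+4 = 20
j=2,m=3: not 2>3, s = 20+4 = 24
j=2,m=4: not 2>4, s = 24+4 = 28
j=3,m=0: 3>0, s = 28+3 = 31
j=3,m=1: 3>1, s = 31+2 = 33
j=3,m=2: 3>2, s = 33+1 = 34
j=3,m=3: not 3>3, s = 34+4 = 38
j=3,m=4: not 3>4, s = 38+4 = 42
j=3,m=5: not 3>5, s = 42+4 = 46
j=4,m=0: 4>0, s = 46+4 = 50
j=4,m=1: 4>1, s = 50+3 = 53
j=4,m=2: 4>2, s = 53+2 = 55
j=4,m=3: 4>3, s = 55+1 = 56
j=4,m=4: not 4>4, s = 56+4 = 60
j=4,m=5: not 4>5, s = 60+4 = 64
j=4,m=6: not 4>6, s = 64+4 = 68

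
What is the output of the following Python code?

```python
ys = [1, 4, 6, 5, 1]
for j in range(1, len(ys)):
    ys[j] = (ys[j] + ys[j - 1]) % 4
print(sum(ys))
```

j=1: ys[1] = (4+1)%4 = 1 → [1, 1, 6, 5, 1]
j=2: ys[2] = (6+1)%4 = 3 → [1, 1, 3, 5, 1]
j=3: ys[3] = (5+3)%4 = 0 → [1, 1, 3, 0, 1]
j=4: ys[4] = (1+0)%4 = 1 → [1, 1, 3, 0, 1]
sum = 6

6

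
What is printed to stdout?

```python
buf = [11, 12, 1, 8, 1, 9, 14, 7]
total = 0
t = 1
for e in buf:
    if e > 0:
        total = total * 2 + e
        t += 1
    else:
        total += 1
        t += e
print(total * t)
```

e=11: >0, total = 0*2+11 = 11; t=2
e=12: >0, total = 11*2+12 = 34; t=3
e=1: >0, total = 34*2+1 = 69; t=4
e=8: >0, total = 69*2+8 = 146; t=5
e=1: >0, total = 146*2+1 = 293; t=6
e=9: >0, total = 293*2+9 = 595; t=7
e=14: >0, total = 595*2+14 = 1204; t=8
e=7: >0, total = 1204*2+7 = 2415; t=9
total*t = 2415*9 = 21735

21735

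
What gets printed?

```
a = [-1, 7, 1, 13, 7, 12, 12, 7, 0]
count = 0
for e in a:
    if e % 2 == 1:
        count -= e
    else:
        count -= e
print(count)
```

-58

e=-1: odd, count = 0-(-1) = 1
e=7: odd, count = 1-7 = -6
e=1: odd, count = (-6)-1 = -7
e=13: odd, count = (-7)-13 = -20
e=7: odd, count = (-20)-7 = -27
e=12: not odd, count = (-27)-12 = -39
e=12: not odd, count = (-39)-12 = -51
e=7: odd, count = (-51)-7 = -58
e=0: not odd, count = (-58)-0 = -58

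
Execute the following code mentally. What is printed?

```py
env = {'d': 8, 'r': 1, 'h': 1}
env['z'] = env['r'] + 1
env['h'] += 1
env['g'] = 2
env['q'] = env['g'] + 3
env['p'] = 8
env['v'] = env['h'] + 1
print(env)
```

{'d': 8, 'r': 1, 'h': 2, 'z': 2, 'g': 2, 'q': 5, 'p': 8, 'v': 3}

env['z'] = env['r']+1 = 2 → {'d': 8, 'r': 1, 'h': 1, 'z': 2}
env['h'] = 1+1 = 2 → {'d': 8, 'r': 1, 'h': 2, 'z': 2}
env['g'] = 2 → {'d': 8, 'r': 1, 'h': 2, 'z': 2, 'g': 2}
env['q'] = env['g']+3 = 5 → {'d': 8, 'r': 1, 'h': 2, 'z': 2, 'g': 2, 'q': 5}
env['p'] = 8 → {'d': 8, 'r': 1, 'h': 2, 'z': 2, 'g': 2, 'q': 5, 'p': 8}
env['v'] = env['h']+1 = 3 → {'d': 8, 'r': 1, 'h': 2, 'z': 2, 'g': 2, 'q': 5, 'p': 8, 'v': 3}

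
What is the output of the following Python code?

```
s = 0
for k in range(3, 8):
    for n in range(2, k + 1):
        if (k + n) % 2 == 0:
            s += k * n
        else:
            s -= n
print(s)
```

k=3,n=2: odd sum, s = 0-2 = -2
k=3,n=3: even sum, s = (-2)+9 = 7
k=4,n=2: even sum, s = 7+8 = 15
k=4,n=3: odd sum, s = 15-3 = 12
k=4,n=4: even sum, s = 12+16 = 28
k=5,n=2: odd sum, s = 28-2 = 26
k=5,n=3: even sum, s = 26+15 = 41
k=5,n=4: odd sum, s = 41-4 = 37
k=5,n=5: even sum, s = 37+25 = 62
k=6,n=2: even sum, s = 62+12 = 74
k=6,n=3: odd sum, s = 74-3 = 71
k=6,n=4: even sum, s = 71+24 = 95
k=6,n=5: odd sum, s = 95-5 = 90
k=6,n=6: even sum, s = 90+36 = 126
k=7,n=2: odd sum, s = 126-2 = 124
k=7,n=3: even sum, s = 124+21 = 145
k=7,n=4: odd sum, s = 145-4 = 141
k=7,n=5: even sum, s = 141+35 = 176
k=7,n=6: odd sum, s = 176-6 = 170
k=7,n=7: even sum, s = 170+49 = 219

219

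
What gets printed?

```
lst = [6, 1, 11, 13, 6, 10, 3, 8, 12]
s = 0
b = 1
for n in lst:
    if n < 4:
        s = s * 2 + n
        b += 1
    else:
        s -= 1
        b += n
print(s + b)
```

n=6: not <4, s = 0-1 = -1; b=7
n=1: <4, s = (-1)*2+1 = -1; b=8
n=11: not <4, s = (-1)-1 = -2; b=19
n=13: not <4, s = (-2)-1 = -3; b=32
n=6: not <4, s = (-3)-1 = -4; b=38
n=10: not <4, s = (-4)-1 = -5; b=48
n=3: <4, s = (-5)*2+3 = -7; b=49
n=8: not <4, s = (-7)-1 = -8; b=57
n=12: not <4, s = (-8)-1 = -9; b=69
s+b = (-9)+69 = 60

60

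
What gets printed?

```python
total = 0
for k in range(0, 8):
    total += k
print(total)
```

28

k=0: total = 0+0 = 0
k=1: total = 0+1 = 1
k=2: total = 1+2 = 3
k=3: total = 3+3 = 6
k=4: total = 6+4 = 10
k=5: total = 10+5 = 15
k=6: total = 15+6 = 21
k=7: total = 21+7 = 28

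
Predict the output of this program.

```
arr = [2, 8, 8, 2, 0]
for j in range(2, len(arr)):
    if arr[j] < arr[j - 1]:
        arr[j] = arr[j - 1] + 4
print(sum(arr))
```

j=2: 8>=8, unchanged → [2, 8, 8, 2, 0]
j=3: 2<8, arr[3] = 8+4 = 12 → [2, 8, 8, 12, 0]
j=4: 0<12, arr[4] = 12+4 = 16 → [2, 8, 8, 12, 16]
sum = 46

46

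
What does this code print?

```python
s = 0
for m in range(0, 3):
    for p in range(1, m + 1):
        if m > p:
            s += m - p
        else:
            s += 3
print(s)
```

7

m=1,p=1: not 1>1, s = 0+3 = 3
m=2,p=1: 2>1, s = 3+1 = 4
m=2,p=2: not 2>2, s = 4+3 = 7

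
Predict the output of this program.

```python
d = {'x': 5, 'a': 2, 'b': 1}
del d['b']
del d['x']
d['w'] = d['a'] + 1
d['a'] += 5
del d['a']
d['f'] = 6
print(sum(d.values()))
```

9

del 'b' → {'x': 5, 'a': 2}
del 'x' → {'a': 2}
d['w'] = d['a']+1 = 3 → {'a': 2, 'w': 3}
d['a'] = 2+5 = 7 → {'a': 7, 'w': 3}
del 'a' → {'w': 3}
d['f'] = 6 → {'w': 3, 'f': 6}
sum of values = 9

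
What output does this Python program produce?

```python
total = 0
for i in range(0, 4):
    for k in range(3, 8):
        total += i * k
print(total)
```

i=0,k=3: total = 0+0 = 0
i=0,k=4: total = 0+0 = 0
i=0,k=5: total = 0+0 = 0
i=0,k=6: total = 0+0 = 0
i=0,k=7: total = 0+0 = 0
i=1,k=3: total = 0+3 = 3
i=1,k=4: total = 3+4 = 7
i=1,k=5: total = 7+5 = 12
i=1,k=6: total = 12+6 = 18
i=1,k=7: total = 18+7 = 25
i=2,k=3: total = 25+6 = 31
i=2,k=4: total = 31+8 = 39
i=2,k=5: total = 39+10 = 49
i=2,k=6: total = 49+12 = 61
i=2,k=7: total = 61+14 = 75
i=3,k=3: total = 75+9 = 84
i=3,k=4: total = 84+12 = 96
i=3,k=5: total = 96+15 = 111
i=3,k=6: total = 111+18 = 129
i=3,k=7: total = 129+21 = 150

150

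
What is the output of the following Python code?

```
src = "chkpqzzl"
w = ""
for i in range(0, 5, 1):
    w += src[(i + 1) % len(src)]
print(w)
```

i=0: add src[1]='h' → 'h'
i=1: add src[2]='k' → 'hk'
i=2: add src[3]='p' → 'hkp'
i=3: add src[4]='q' → 'hkpq'
i=4: add src[5]='z' → 'hkpqz'

hkpqz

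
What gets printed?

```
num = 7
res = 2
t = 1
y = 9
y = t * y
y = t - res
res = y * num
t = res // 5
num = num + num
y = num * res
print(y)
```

y = 1*9 = 9
y = 1-2 = -1
res = (-1)*7 = -7
t = (-7)//5 = -2
num = 7+7 = 14
y = 14*(-7) = -98

-98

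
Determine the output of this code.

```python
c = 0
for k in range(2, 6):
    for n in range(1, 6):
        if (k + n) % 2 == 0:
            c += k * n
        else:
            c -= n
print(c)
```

k=2,n=1: odd sum, c = 0-1 = -1
k=2,n=2: even sum, c = (-1)+4 = 3
k=2,n=3: odd sum, c = 3-3 = 0
k=2,n=4: even sum, c = 0+8 = 8
k=2,n=5: odd sum, c = 8-5 = 3
k=3,n=1: even sum, c = 3+3 = 6
k=3,n=2: odd sum, c = 6-2 = 4
k=3,n=3: even sum, c = 4+9 = 13
k=3,n=4: odd sum, c = 13-4 = 9
k=3,n=5: even sum, c = 9+15 = 24
k=4,n=1: odd sum, c = 24-1 = 23
k=4,n=2: even sum, c = 23+8 = 31
k=4,n=3: odd sum, c = 31-3 = 28
k=4,n=4: even sum, c = 28+16 = 44
k=4,n=5: odd sum, c = 44-5 = 39
k=5,n=1: even sum, c = 39+5 = 44
k=5,n=2: odd sum, c = 44-2 = 42
k=5,n=3: even sum, c = 42+15 = 57
k=5,n=4: odd sum, c = 57-4 = 53
k=5,n=5: even sum, c = 53+25 = 78

78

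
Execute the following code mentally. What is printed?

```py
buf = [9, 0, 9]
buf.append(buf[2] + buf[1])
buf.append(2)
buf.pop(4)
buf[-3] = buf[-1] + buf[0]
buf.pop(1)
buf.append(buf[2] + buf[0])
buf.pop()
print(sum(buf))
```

append buf[2]+buf[1] = 9+0 = 9 → [9, 0, 9, 9]
append 2 → [9, 0, 9, 9, 2]
pop(4) removes 2 → [9, 0, 9, 9]
buf[-3] = buf[-1]+buf[0] = 9+9 = 18 → [9, 18, 9, 9]
pop(1) removes 18 → [9, 9, 9]
append buf[2]+buf[0] = 9+9 = 18 → [9, 9, 9, 18]
pop() removes 18 → [9, 9, 9]
sum = 27

27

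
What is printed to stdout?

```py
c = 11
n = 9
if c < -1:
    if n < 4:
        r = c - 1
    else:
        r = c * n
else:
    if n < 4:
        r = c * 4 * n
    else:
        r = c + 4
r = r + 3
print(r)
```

c=11, n=9
c < -1 is False; n < 4 is False
→ r = c + 4 = 15
r = 15+3 = 18

18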